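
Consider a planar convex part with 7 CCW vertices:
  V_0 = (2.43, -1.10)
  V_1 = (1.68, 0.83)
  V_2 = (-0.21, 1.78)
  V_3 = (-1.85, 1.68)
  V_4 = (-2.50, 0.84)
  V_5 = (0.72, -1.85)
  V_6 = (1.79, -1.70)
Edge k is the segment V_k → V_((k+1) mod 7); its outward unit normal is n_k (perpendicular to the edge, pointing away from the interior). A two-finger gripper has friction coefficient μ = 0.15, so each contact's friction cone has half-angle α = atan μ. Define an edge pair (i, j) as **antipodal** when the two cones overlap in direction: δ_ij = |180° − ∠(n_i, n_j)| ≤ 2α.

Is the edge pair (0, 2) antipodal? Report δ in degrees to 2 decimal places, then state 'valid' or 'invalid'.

α = atan 0.15 = 8.53°;  2α = 17.06°
edge 0: e_0 = (-0.75, +1.93);  n_0 = (+0.9321, +0.3622)
edge 2: e_2 = (-1.64, -0.10);  n_2 = (-0.0609, +0.9981)
∠(n_0, n_2) = 72.25°
δ = |180° − 72.25°| = 107.75°
107.75° > 2α = 17.06°  →  invalid

δ = 107.75°, invalid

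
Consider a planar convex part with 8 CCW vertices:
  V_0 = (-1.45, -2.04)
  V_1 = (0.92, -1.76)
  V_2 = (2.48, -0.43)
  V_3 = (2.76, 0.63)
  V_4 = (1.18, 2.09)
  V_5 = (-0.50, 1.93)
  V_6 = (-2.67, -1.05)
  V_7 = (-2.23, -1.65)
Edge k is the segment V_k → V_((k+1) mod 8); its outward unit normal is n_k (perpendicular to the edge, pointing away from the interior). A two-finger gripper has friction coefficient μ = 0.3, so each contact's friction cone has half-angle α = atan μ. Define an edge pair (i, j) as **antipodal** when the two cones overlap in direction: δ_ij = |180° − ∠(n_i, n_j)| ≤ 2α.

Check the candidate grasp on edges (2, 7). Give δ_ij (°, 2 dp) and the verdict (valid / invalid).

α = atan 0.3 = 16.70°;  2α = 33.40°
edge 2: e_2 = (+0.28, +1.06);  n_2 = (+0.9668, -0.2554)
edge 7: e_7 = (+0.78, -0.39);  n_7 = (-0.4472, -0.8944)
∠(n_2, n_7) = 101.77°
δ = |180° − 101.77°| = 78.23°
78.23° > 2α = 33.40°  →  invalid

δ = 78.23°, invalid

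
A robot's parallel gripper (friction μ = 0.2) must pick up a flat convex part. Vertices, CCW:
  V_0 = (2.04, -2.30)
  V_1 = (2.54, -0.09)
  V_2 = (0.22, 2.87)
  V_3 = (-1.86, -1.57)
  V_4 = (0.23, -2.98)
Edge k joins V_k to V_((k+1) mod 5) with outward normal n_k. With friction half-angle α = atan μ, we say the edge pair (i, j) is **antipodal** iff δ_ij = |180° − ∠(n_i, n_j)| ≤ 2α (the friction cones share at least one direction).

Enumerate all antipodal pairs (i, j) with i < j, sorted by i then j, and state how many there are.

α = atan 0.2 = 11.31°;  2α = 22.62°
n_0 = (+0.9753, -0.2207)
n_1 = (+0.7871, +0.6169)
n_2 = (-0.9056, +0.4242)
n_3 = (-0.5593, -0.8290)
n_4 = (+0.3517, -0.9361)
  (0,1): δ = 129.16°  ·
  (0,2): δ = 12.35°  ✓
  (0,3): δ = 68.74°  ·
  (0,4): δ = 123.34°  ·
  (1,2): δ = 63.19°  ·
  (1,3): δ = 17.91°  ✓
  (1,4): δ = 72.50°  ·
  (2,3): δ = 98.90°  ·
  (2,4): δ = 44.31°  ·
  (3,4): δ = 125.40°  ·
antipodal pairs: 2

count = 2; pairs: (0,2), (1,3)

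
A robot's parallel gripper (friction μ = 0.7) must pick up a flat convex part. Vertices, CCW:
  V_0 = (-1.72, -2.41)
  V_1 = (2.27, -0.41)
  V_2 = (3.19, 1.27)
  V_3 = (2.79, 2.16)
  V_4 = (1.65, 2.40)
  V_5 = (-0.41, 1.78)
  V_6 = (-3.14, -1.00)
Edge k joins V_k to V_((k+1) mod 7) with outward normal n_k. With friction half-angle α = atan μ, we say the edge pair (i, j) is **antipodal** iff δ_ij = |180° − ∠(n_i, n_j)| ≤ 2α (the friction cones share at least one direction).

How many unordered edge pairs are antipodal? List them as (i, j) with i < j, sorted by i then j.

α = atan 0.7 = 34.99°;  2α = 69.98°
n_0 = (+0.4481, -0.8940)
n_1 = (+0.8771, -0.4803)
n_2 = (+0.9121, +0.4099)
n_3 = (+0.2060, +0.9785)
n_4 = (-0.2882, +0.9576)
n_5 = (-0.7135, +0.7007)
n_6 = (-0.7046, -0.7096)
  (0,1): δ = 145.33°  ·
  (0,2): δ = 92.42°  ·
  (0,3): δ = 38.51°  ✓
  (0,4): δ = 9.87°  ✓
  (0,5): δ = 18.90°  ✓
  (0,6): δ = 108.58°  ·
  (1,2): δ = 127.09°  ·
  (1,3): δ = 73.18°  ·
  (1,4): δ = 44.54°  ✓
  (1,5): δ = 15.77°  ✓
  (1,6): δ = 73.91°  ·
  (2,3): δ = 126.09°  ·
  (2,4): δ = 97.45°  ·
  (2,5): δ = 68.68°  ✓
  (2,6): δ = 21.00°  ✓
  (3,4): δ = 151.36°  ·
  (3,5): δ = 122.59°  ·
  (3,6): δ = 32.91°  ✓
  (4,5): δ = 151.23°  ·
  (4,6): δ = 61.55°  ✓
  (5,6): δ = 90.32°  ·
antipodal pairs: 9

count = 9; pairs: (0,3), (0,4), (0,5), (1,4), (1,5), (2,5), (2,6), (3,6), (4,6)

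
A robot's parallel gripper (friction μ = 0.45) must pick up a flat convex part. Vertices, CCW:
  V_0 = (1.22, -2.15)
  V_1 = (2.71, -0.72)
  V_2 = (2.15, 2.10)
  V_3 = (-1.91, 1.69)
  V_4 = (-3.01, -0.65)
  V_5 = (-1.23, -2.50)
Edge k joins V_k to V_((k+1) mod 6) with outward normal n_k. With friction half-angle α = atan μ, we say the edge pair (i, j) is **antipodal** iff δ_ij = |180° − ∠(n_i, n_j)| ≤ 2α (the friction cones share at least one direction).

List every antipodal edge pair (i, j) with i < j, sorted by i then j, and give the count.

count = 5; pairs: (0,2), (0,3), (1,3), (1,4), (2,5)

α = atan 0.45 = 24.23°;  2α = 48.46°
n_0 = (+0.6924, -0.7215)
n_1 = (+0.9808, +0.1948)
n_2 = (-0.1005, +0.9949)
n_3 = (-0.9050, +0.4254)
n_4 = (-0.7206, -0.6933)
n_5 = (+0.1414, -0.9899)
  (0,1): δ = 122.59°  ·
  (0,2): δ = 38.06°  ✓
  (0,3): δ = 21.00°  ✓
  (0,4): δ = 90.07°  ·
  (0,5): δ = 144.31°  ·
  (1,2): δ = 95.47°  ·
  (1,3): δ = 36.41°  ✓
  (1,4): δ = 32.66°  ✓
  (1,5): δ = 86.90°  ·
  (2,3): δ = 120.94°  ·
  (2,4): δ = 51.87°  ·
  (2,5): δ = 2.36°  ✓
  (3,4): δ = 110.93°  ·
  (3,5): δ = 56.69°  ·
  (4,5): δ = 125.77°  ·
antipodal pairs: 5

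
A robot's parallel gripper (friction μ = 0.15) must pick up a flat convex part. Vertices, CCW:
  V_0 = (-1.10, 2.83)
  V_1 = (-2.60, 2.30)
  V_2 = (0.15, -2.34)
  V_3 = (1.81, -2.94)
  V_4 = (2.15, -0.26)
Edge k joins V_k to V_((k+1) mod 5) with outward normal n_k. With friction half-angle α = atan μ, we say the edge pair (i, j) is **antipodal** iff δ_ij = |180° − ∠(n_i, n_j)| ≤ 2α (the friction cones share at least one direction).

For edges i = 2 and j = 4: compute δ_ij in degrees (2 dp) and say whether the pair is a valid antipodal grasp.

δ = 23.68°, invalid

α = atan 0.15 = 8.53°;  2α = 17.06°
edge 2: e_2 = (+1.66, -0.60);  n_2 = (-0.3399, -0.9405)
edge 4: e_4 = (-3.25, +3.09);  n_4 = (+0.6890, +0.7247)
∠(n_2, n_4) = 156.32°
δ = |180° − 156.32°| = 23.68°
23.68° > 2α = 17.06°  →  invalid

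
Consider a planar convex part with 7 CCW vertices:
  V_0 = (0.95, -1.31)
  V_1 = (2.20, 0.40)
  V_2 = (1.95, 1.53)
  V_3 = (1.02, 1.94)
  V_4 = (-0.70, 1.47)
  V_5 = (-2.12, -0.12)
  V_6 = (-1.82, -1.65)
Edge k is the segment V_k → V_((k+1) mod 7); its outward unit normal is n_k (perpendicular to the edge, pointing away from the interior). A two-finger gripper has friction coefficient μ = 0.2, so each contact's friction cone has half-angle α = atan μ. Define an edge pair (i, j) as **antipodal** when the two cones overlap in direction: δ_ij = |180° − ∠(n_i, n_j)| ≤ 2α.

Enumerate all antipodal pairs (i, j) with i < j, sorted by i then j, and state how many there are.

α = atan 0.2 = 11.31°;  2α = 22.62°
n_0 = (+0.8073, -0.5901)
n_1 = (+0.9764, +0.2160)
n_2 = (+0.4034, +0.9150)
n_3 = (-0.2636, +0.9646)
n_4 = (-0.7459, +0.6661)
n_5 = (-0.9813, -0.1924)
n_6 = (+0.1218, -0.9926)
  (0,1): δ = 131.36°  ·
  (0,2): δ = 77.62°  ·
  (0,3): δ = 38.55°  ·
  (0,4): δ = 5.60°  ✓
  (0,5): δ = 47.26°  ·
  (0,6): δ = 133.16°  ·
  (1,2): δ = 126.27°  ·
  (1,3): δ = 87.19°  ·
  (1,4): δ = 54.24°  ·
  (1,5): δ = 1.38°  ✓
  (1,6): δ = 84.52°  ·
  (2,3): δ = 140.93°  ·
  (2,4): δ = 107.98°  ·
  (2,5): δ = 55.12°  ·
  (2,6): δ = 30.79°  ·
  (3,4): δ = 147.05°  ·
  (3,5): δ = 94.19°  ·
  (3,6): δ = 8.29°  ✓
  (4,5): δ = 127.14°  ·
  (4,6): δ = 41.23°  ·
  (5,6): δ = 94.10°  ·
antipodal pairs: 3

count = 3; pairs: (0,4), (1,5), (3,6)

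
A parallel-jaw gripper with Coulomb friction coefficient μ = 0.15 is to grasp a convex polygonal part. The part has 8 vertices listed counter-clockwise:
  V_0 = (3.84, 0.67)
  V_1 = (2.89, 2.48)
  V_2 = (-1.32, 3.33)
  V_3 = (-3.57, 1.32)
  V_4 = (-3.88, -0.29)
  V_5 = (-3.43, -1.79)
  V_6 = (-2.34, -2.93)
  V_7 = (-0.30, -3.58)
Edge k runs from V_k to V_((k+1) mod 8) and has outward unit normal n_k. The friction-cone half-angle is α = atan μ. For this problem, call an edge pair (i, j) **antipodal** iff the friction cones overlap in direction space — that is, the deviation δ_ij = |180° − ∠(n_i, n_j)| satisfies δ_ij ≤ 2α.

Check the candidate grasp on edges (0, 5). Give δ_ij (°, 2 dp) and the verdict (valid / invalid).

α = atan 0.15 = 8.53°;  2α = 17.06°
edge 0: e_0 = (-0.95, +1.81);  n_0 = (+0.8854, +0.4647)
edge 5: e_5 = (+1.09, -1.14);  n_5 = (-0.7228, -0.6911)
∠(n_0, n_5) = 163.98°
δ = |180° − 163.98°| = 16.02°
16.02° ≤ 2α = 17.06°  →  valid

δ = 16.02°, valid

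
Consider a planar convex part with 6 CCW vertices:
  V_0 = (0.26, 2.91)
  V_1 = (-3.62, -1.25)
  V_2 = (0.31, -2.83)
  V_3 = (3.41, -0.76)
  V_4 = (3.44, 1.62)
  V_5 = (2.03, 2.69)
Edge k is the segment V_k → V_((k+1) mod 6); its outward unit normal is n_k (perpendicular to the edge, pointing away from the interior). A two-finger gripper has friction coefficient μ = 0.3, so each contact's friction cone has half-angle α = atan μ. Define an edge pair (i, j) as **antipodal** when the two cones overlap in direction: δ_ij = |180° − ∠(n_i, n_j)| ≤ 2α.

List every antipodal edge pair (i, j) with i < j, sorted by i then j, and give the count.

α = atan 0.3 = 16.70°;  2α = 33.40°
n_0 = (-0.7313, +0.6821)
n_1 = (-0.3730, -0.9278)
n_2 = (+0.5553, -0.8316)
n_3 = (+0.9999, -0.0126)
n_4 = (+0.6045, +0.7966)
n_5 = (+0.1233, +0.9924)
  (0,1): δ = 68.90°  ·
  (0,2): δ = 13.26°  ✓
  (0,3): δ = 42.28°  ·
  (0,4): δ = 95.81°  ·
  (0,5): δ = 125.92°  ·
  (1,2): δ = 124.37°  ·
  (1,3): δ = 68.82°  ·
  (1,4): δ = 15.29°  ✓
  (1,5): δ = 14.82°  ✓
  (2,3): δ = 124.45°  ·
  (2,4): δ = 70.93°  ·
  (2,5): δ = 40.82°  ·
  (3,4): δ = 126.47°  ·
  (3,5): δ = 96.36°  ·
  (4,5): δ = 149.89°  ·
antipodal pairs: 3

count = 3; pairs: (0,2), (1,4), (1,5)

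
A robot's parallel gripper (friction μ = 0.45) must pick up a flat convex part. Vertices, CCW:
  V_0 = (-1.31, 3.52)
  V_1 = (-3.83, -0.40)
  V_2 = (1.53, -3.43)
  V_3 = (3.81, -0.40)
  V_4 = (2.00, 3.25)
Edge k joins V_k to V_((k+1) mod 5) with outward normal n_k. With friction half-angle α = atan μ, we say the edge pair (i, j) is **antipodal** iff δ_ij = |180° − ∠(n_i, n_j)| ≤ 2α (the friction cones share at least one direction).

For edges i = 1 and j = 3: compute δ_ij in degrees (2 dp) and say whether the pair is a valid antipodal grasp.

α = atan 0.45 = 24.23°;  2α = 48.46°
edge 1: e_1 = (+5.36, -3.03);  n_1 = (-0.4921, -0.8705)
edge 3: e_3 = (-1.81, +3.65);  n_3 = (+0.8959, +0.4443)
∠(n_1, n_3) = 145.86°
δ = |180° − 145.86°| = 34.14°
34.14° ≤ 2α = 48.46°  →  valid

δ = 34.14°, valid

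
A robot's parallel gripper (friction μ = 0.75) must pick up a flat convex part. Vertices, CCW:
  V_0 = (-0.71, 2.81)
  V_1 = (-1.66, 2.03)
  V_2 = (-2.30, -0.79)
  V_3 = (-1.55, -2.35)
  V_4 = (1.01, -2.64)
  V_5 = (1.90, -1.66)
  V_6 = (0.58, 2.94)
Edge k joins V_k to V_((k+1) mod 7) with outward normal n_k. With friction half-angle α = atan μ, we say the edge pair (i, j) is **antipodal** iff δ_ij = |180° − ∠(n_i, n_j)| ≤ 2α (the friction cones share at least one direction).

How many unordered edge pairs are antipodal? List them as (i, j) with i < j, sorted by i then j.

α = atan 0.75 = 36.87°;  2α = 73.74°
n_0 = (-0.6346, +0.7729)
n_1 = (-0.9752, +0.2213)
n_2 = (-0.9013, -0.4333)
n_3 = (-0.1126, -0.9936)
n_4 = (+0.7403, -0.6723)
n_5 = (+0.9612, +0.2758)
n_6 = (-0.1003, +0.9950)
  (0,1): δ = 142.17°  ·
  (0,2): δ = 103.71°  ·
  (0,3): δ = 45.85°  ✓
  (0,4): δ = 8.37°  ✓
  (0,5): δ = 66.62°  ✓
  (0,6): δ = 146.37°  ·
  (1,2): δ = 141.54°  ·
  (1,3): δ = 83.68°  ·
  (1,4): δ = 29.46°  ✓
  (1,5): δ = 28.80°  ✓
  (1,6): δ = 108.54°  ·
  (2,3): δ = 122.14°  ·
  (2,4): δ = 67.92°  ✓
  (2,5): δ = 9.67°  ✓
  (2,6): δ = 70.08°  ✓
  (3,4): δ = 125.78°  ·
  (3,5): δ = 67.53°  ✓
  (3,6): δ = 12.22°  ✓
  (4,5): δ = 121.74°  ·
  (4,6): δ = 42.00°  ✓
  (5,6): δ = 100.26°  ·
antipodal pairs: 11

count = 11; pairs: (0,3), (0,4), (0,5), (1,4), (1,5), (2,4), (2,5), (2,6), (3,5), (3,6), (4,6)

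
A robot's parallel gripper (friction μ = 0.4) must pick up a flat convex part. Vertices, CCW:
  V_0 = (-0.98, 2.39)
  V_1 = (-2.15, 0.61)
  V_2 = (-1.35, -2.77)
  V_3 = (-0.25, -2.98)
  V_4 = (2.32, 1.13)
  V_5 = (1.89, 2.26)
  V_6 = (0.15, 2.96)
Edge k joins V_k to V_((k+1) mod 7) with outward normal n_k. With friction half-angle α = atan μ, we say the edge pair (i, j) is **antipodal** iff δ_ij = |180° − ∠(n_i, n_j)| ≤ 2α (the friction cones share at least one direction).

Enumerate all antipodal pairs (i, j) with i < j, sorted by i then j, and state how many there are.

count = 5; pairs: (0,3), (1,4), (2,5), (2,6), (3,6)

α = atan 0.4 = 21.80°;  2α = 43.60°
n_0 = (-0.8356, +0.5493)
n_1 = (-0.9731, -0.2303)
n_2 = (-0.1875, -0.9823)
n_3 = (+0.8479, -0.5302)
n_4 = (+0.9346, +0.3557)
n_5 = (+0.3732, +0.9277)
n_6 = (-0.4504, +0.8928)
  (0,1): δ = 133.37°  ·
  (0,2): δ = 67.49°  ·
  (0,3): δ = 1.30°  ✓
  (0,4): δ = 54.15°  ·
  (0,5): δ = 101.40°  ·
  (0,6): δ = 150.08°  ·
  (1,2): δ = 114.12°  ·
  (1,3): δ = 45.33°  ·
  (1,4): δ = 7.52°  ✓
  (1,5): δ = 54.77°  ·
  (1,6): δ = 103.45°  ·
  (2,3): δ = 111.21°  ·
  (2,4): δ = 58.36°  ·
  (2,5): δ = 11.11°  ✓
  (2,6): δ = 37.58°  ✓
  (3,4): δ = 127.15°  ·
  (3,5): δ = 79.90°  ·
  (3,6): δ = 31.21°  ✓
  (4,5): δ = 132.75°  ·
  (4,6): δ = 84.07°  ·
  (5,6): δ = 131.32°  ·
antipodal pairs: 5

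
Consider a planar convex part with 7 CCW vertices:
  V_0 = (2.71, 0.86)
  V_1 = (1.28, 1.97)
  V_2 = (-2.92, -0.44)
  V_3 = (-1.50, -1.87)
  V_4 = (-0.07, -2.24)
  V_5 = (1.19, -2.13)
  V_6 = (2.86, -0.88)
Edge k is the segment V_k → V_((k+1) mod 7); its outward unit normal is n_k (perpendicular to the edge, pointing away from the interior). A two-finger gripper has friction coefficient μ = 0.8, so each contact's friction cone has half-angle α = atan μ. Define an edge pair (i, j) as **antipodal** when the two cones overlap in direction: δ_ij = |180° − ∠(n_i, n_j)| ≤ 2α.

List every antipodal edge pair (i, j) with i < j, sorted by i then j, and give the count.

α = atan 0.8 = 38.66°;  2α = 77.32°
n_0 = (+0.6132, +0.7899)
n_1 = (-0.4977, +0.8674)
n_2 = (-0.7096, -0.7046)
n_3 = (-0.2505, -0.9681)
n_4 = (+0.0870, -0.9962)
n_5 = (+0.5992, -0.8006)
n_6 = (+0.9963, +0.0859)
  (0,1): δ = 112.33°  ·
  (0,2): δ = 7.38°  ✓
  (0,3): δ = 23.31°  ✓
  (0,4): δ = 42.81°  ✓
  (0,5): δ = 74.63°  ✓
  (0,6): δ = 132.75°  ·
  (1,2): δ = 75.05°  ✓
  (1,3): δ = 44.35°  ✓
  (1,4): δ = 24.86°  ✓
  (1,5): δ = 6.97°  ✓
  (1,6): δ = 65.08°  ✓
  (2,3): δ = 149.31°  ·
  (2,4): δ = 129.81°  ·
  (2,5): δ = 97.98°  ·
  (2,6): δ = 39.87°  ✓
  (3,4): δ = 160.50°  ·
  (3,5): δ = 128.68°  ·
  (3,6): δ = 70.57°  ✓
  (4,5): δ = 148.17°  ·
  (4,6): δ = 90.06°  ·
  (5,6): δ = 121.89°  ·
antipodal pairs: 11

count = 11; pairs: (0,2), (0,3), (0,4), (0,5), (1,2), (1,3), (1,4), (1,5), (1,6), (2,6), (3,6)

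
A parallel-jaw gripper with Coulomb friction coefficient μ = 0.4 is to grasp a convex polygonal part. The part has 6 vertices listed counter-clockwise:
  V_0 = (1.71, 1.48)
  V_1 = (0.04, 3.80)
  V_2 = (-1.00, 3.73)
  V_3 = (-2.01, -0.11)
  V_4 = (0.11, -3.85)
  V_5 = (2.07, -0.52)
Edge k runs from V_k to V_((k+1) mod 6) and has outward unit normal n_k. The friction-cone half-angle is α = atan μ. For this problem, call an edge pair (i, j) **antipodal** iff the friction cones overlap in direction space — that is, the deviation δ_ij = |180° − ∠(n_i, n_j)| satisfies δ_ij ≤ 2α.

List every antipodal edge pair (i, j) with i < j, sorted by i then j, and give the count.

α = atan 0.4 = 21.80°;  2α = 43.60°
n_0 = (+0.8116, +0.5842)
n_1 = (-0.0672, +0.9977)
n_2 = (-0.9671, +0.2544)
n_3 = (-0.8700, -0.4931)
n_4 = (+0.8618, -0.5072)
n_5 = (+0.9842, +0.1772)
  (0,1): δ = 121.90°  ·
  (0,2): δ = 50.48°  ·
  (0,3): δ = 6.20°  ✓
  (0,4): δ = 113.77°  ·
  (0,5): δ = 154.46°  ·
  (1,2): δ = 108.59°  ·
  (1,3): δ = 64.30°  ·
  (1,4): δ = 55.67°  ·
  (1,5): δ = 96.35°  ·
  (2,3): δ = 135.72°  ·
  (2,4): δ = 15.74°  ✓
  (2,5): δ = 24.94°  ✓
  (3,4): δ = 60.03°  ·
  (3,5): δ = 19.34°  ✓
  (4,5): δ = 139.32°  ·
antipodal pairs: 4

count = 4; pairs: (0,3), (2,4), (2,5), (3,5)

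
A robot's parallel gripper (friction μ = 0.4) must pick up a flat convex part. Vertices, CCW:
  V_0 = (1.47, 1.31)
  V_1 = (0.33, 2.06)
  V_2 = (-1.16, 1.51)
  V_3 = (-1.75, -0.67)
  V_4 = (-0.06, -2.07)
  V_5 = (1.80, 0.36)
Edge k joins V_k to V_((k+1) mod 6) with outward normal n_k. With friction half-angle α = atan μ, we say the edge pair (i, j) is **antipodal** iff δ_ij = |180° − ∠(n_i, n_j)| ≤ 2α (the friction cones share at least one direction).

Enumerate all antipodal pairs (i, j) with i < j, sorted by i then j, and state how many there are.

α = atan 0.4 = 21.80°;  2α = 43.60°
n_0 = (+0.5496, +0.8354)
n_1 = (-0.3463, +0.9381)
n_2 = (-0.9653, +0.2612)
n_3 = (-0.6379, -0.7701)
n_4 = (+0.7941, -0.6078)
n_5 = (+0.9446, +0.3281)
  (0,1): δ = 126.40°  ·
  (0,2): δ = 71.80°  ·
  (0,3): δ = 6.30°  ✓
  (0,4): δ = 85.91°  ·
  (0,5): δ = 142.50°  ·
  (1,2): δ = 125.40°  ·
  (1,3): δ = 59.90°  ·
  (1,4): δ = 32.31°  ✓
  (1,5): δ = 88.90°  ·
  (2,3): δ = 114.49°  ·
  (2,4): δ = 22.29°  ✓
  (2,5): δ = 34.30°  ✓
  (3,4): δ = 87.79°  ·
  (3,5): δ = 31.21°  ✓
  (4,5): δ = 123.41°  ·
antipodal pairs: 5

count = 5; pairs: (0,3), (1,4), (2,4), (2,5), (3,5)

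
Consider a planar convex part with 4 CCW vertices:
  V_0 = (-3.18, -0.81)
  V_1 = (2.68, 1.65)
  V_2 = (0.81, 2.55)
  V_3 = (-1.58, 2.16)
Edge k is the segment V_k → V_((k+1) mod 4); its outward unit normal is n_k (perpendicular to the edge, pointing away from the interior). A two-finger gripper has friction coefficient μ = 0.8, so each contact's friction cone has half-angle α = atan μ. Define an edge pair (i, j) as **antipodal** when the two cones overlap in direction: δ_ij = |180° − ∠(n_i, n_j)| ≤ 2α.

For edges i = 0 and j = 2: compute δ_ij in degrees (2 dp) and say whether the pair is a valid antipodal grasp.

δ = 13.50°, valid

α = atan 0.8 = 38.66°;  2α = 77.32°
edge 0: e_0 = (+5.86, +2.46);  n_0 = (+0.3871, -0.9220)
edge 2: e_2 = (-2.39, -0.39);  n_2 = (-0.1610, +0.9869)
∠(n_0, n_2) = 166.50°
δ = |180° − 166.50°| = 13.50°
13.50° ≤ 2α = 77.32°  →  valid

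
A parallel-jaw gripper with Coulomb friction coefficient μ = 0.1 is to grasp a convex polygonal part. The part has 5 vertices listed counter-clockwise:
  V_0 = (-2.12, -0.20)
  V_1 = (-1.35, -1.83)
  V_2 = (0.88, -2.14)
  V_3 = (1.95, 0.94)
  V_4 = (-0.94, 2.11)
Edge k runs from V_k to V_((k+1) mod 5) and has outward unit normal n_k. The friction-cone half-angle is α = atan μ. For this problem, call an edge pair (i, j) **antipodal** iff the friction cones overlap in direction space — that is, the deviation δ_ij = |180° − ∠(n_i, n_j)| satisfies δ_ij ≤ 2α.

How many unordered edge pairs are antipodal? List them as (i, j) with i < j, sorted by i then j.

count = 1; pairs: (2,4)

α = atan 0.1 = 5.71°;  2α = 11.42°
n_0 = (-0.9042, -0.4271)
n_1 = (-0.1377, -0.9905)
n_2 = (+0.9446, -0.3282)
n_3 = (+0.3753, +0.9269)
n_4 = (-0.8905, +0.4549)
  (0,1): δ = 123.20°  ·
  (0,2): δ = 44.44°  ·
  (0,3): δ = 42.67°  ·
  (0,4): δ = 127.66°  ·
  (1,2): δ = 101.24°  ·
  (1,3): δ = 14.13°  ·
  (1,4): δ = 70.86°  ·
  (2,3): δ = 92.88°  ·
  (2,4): δ = 7.90°  ✓
  (3,4): δ = 95.02°  ·
antipodal pairs: 1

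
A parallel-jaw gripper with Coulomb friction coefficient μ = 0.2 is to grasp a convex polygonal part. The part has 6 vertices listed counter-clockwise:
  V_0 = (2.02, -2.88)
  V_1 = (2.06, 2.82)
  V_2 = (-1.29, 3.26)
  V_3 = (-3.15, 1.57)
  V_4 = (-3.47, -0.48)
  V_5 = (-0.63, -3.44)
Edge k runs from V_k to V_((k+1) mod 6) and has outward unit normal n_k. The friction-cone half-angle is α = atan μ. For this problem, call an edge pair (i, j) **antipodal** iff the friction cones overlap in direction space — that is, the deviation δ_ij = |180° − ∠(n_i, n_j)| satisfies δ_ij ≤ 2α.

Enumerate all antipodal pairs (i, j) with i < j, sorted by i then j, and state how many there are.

count = 2; pairs: (0,3), (1,5)

α = atan 0.2 = 11.31°;  2α = 22.62°
n_0 = (+1.0000, -0.0070)
n_1 = (+0.1302, +0.9915)
n_2 = (-0.6725, +0.7401)
n_3 = (-0.9880, +0.1542)
n_4 = (-0.7216, -0.6923)
n_5 = (+0.2068, -0.9784)
  (0,1): δ = 97.08°  ·
  (0,2): δ = 47.34°  ·
  (0,3): δ = 8.47°  ✓
  (0,4): δ = 44.22°  ·
  (0,5): δ = 102.33°  ·
  (1,2): δ = 130.26°  ·
  (1,3): δ = 91.39°  ·
  (1,4): δ = 38.70°  ·
  (1,5): δ = 19.41°  ✓
  (2,3): δ = 141.13°  ·
  (2,4): δ = 88.44°  ·
  (2,5): δ = 30.33°  ·
  (3,4): δ = 127.31°  ·
  (3,5): δ = 69.20°  ·
  (4,5): δ = 121.88°  ·
antipodal pairs: 2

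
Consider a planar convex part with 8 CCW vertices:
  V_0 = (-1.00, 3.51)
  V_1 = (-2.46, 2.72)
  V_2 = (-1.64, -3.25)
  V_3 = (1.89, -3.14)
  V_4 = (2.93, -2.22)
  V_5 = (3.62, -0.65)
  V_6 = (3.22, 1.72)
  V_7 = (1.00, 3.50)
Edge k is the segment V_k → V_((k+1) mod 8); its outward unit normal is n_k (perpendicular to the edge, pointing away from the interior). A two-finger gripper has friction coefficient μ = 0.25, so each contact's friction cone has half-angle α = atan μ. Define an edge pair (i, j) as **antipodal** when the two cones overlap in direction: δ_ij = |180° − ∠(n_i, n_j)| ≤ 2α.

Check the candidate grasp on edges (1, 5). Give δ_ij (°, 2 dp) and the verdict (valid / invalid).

α = atan 0.25 = 14.04°;  2α = 28.07°
edge 1: e_1 = (+0.82, -5.97);  n_1 = (-0.9907, -0.1361)
edge 5: e_5 = (-0.40, +2.37);  n_5 = (+0.9861, +0.1664)
∠(n_1, n_5) = 178.24°
δ = |180° − 178.24°| = 1.76°
1.76° ≤ 2α = 28.07°  →  valid

δ = 1.76°, valid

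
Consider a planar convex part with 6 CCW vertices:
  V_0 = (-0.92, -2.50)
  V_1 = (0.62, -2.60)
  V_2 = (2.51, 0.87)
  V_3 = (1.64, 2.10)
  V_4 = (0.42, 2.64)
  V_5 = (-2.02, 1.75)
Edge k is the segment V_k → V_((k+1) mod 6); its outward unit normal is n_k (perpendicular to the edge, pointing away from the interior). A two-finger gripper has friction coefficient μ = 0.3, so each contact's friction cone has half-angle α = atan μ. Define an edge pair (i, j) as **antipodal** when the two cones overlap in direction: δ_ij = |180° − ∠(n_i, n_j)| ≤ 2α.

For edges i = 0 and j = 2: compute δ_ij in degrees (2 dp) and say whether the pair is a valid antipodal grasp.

α = atan 0.3 = 16.70°;  2α = 33.40°
edge 0: e_0 = (+1.54, -0.10);  n_0 = (-0.0648, -0.9979)
edge 2: e_2 = (-0.87, +1.23);  n_2 = (+0.8164, +0.5775)
∠(n_0, n_2) = 128.99°
δ = |180° − 128.99°| = 51.01°
51.01° > 2α = 33.40°  →  invalid

δ = 51.01°, invalid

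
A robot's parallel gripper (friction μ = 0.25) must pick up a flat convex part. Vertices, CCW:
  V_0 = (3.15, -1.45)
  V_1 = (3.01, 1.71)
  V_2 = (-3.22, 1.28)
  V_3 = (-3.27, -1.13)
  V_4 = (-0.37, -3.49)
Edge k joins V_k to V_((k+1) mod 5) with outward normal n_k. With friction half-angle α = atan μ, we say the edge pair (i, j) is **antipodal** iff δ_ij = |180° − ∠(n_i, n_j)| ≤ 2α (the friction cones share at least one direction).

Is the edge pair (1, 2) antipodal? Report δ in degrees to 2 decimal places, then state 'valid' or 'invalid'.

δ = 95.14°, invalid

α = atan 0.25 = 14.04°;  2α = 28.07°
edge 1: e_1 = (-6.23, -0.43);  n_1 = (-0.0689, +0.9976)
edge 2: e_2 = (-0.05, -2.41);  n_2 = (-0.9998, +0.0207)
∠(n_1, n_2) = 84.86°
δ = |180° − 84.86°| = 95.14°
95.14° > 2α = 28.07°  →  invalid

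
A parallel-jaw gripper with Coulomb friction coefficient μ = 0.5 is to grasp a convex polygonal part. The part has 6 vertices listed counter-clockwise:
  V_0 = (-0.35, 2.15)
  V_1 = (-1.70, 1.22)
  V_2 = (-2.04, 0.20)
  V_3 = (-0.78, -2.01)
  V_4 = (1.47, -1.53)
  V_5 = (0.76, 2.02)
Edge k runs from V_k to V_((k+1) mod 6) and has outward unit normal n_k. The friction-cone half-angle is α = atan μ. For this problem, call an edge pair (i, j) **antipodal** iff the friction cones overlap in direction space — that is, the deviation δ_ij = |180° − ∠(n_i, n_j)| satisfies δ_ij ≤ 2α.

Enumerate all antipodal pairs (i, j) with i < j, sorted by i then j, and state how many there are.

count = 4; pairs: (0,3), (1,4), (2,4), (3,5)

α = atan 0.5 = 26.57°;  2α = 53.13°
n_0 = (-0.5673, +0.8235)
n_1 = (-0.9487, +0.3162)
n_2 = (-0.8687, -0.4953)
n_3 = (+0.2086, -0.9780)
n_4 = (+0.9806, +0.1961)
n_5 = (+0.1163, +0.9932)
  (0,1): δ = 143.00°  ·
  (0,2): δ = 94.87°  ·
  (0,3): δ = 22.52°  ✓
  (0,4): δ = 66.75°  ·
  (0,5): δ = 138.76°  ·
  (1,2): δ = 131.88°  ·
  (1,3): δ = 59.52°  ·
  (1,4): δ = 29.74°  ✓
  (1,5): δ = 101.76°  ·
  (2,3): δ = 107.65°  ·
  (2,4): δ = 18.38°  ✓
  (2,5): δ = 53.63°  ·
  (3,4): δ = 90.73°  ·
  (3,5): δ = 18.72°  ✓
  (4,5): δ = 107.99°  ·
antipodal pairs: 4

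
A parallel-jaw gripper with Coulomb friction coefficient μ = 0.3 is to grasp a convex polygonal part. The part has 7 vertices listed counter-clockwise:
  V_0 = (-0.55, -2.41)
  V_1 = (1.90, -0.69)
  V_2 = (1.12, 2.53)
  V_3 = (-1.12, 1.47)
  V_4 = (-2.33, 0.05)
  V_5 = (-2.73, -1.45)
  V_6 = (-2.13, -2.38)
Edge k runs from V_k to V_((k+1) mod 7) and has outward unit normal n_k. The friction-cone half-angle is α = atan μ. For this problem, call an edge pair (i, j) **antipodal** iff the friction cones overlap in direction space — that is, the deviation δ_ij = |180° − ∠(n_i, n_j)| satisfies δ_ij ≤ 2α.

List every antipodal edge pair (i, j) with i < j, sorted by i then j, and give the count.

α = atan 0.3 = 16.70°;  2α = 33.40°
n_0 = (+0.5746, -0.8184)
n_1 = (+0.9719, +0.2354)
n_2 = (-0.4277, +0.9039)
n_3 = (-0.7611, +0.6486)
n_4 = (-0.9662, +0.2577)
n_5 = (-0.8403, -0.5421)
n_6 = (-0.0190, -0.9998)
  (0,1): δ = 111.45°  ·
  (0,2): δ = 9.75°  ✓
  (0,3): δ = 14.49°  ✓
  (0,4): δ = 40.00°  ·
  (0,5): δ = 87.76°  ·
  (0,6): δ = 143.84°  ·
  (1,2): δ = 78.29°  ·
  (1,3): δ = 54.05°  ·
  (1,4): δ = 28.55°  ✓
  (1,5): δ = 19.21°  ✓
  (1,6): δ = 75.30°  ·
  (2,3): δ = 155.76°  ·
  (2,4): δ = 130.26°  ·
  (2,5): δ = 82.50°  ·
  (2,6): δ = 26.41°  ✓
  (3,4): δ = 154.50°  ·
  (3,5): δ = 106.74°  ·
  (3,6): δ = 50.65°  ·
  (4,5): δ = 132.24°  ·
  (4,6): δ = 76.16°  ·
  (5,6): δ = 123.92°  ·
antipodal pairs: 5

count = 5; pairs: (0,2), (0,3), (1,4), (1,5), (2,6)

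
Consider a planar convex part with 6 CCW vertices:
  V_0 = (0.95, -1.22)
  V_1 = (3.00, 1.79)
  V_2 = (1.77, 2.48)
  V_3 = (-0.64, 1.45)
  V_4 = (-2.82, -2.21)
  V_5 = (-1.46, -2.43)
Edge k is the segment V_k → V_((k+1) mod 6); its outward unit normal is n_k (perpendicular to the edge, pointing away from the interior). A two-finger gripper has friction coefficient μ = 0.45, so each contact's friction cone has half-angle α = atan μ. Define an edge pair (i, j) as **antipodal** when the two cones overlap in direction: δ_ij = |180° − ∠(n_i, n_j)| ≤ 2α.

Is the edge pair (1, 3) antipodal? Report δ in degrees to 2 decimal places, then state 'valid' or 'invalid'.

δ = 91.49°, invalid

α = atan 0.45 = 24.23°;  2α = 48.46°
edge 1: e_1 = (-1.23, +0.69);  n_1 = (+0.4893, +0.8721)
edge 3: e_3 = (-2.18, -3.66);  n_3 = (-0.8591, +0.5117)
∠(n_1, n_3) = 88.51°
δ = |180° − 88.51°| = 91.49°
91.49° > 2α = 48.46°  →  invalid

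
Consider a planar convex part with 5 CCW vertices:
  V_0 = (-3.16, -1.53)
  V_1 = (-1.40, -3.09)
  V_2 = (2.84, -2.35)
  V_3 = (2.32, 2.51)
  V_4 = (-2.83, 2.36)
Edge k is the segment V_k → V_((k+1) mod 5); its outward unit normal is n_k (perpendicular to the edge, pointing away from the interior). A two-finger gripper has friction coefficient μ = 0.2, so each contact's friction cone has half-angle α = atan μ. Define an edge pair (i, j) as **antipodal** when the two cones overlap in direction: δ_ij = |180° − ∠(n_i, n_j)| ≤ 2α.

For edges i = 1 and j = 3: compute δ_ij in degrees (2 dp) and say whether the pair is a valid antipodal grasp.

α = atan 0.2 = 11.31°;  2α = 22.62°
edge 1: e_1 = (+4.24, +0.74);  n_1 = (+0.1719, -0.9851)
edge 3: e_3 = (-5.15, -0.15);  n_3 = (-0.0291, +0.9996)
∠(n_1, n_3) = 171.77°
δ = |180° − 171.77°| = 8.23°
8.23° ≤ 2α = 22.62°  →  valid

δ = 8.23°, valid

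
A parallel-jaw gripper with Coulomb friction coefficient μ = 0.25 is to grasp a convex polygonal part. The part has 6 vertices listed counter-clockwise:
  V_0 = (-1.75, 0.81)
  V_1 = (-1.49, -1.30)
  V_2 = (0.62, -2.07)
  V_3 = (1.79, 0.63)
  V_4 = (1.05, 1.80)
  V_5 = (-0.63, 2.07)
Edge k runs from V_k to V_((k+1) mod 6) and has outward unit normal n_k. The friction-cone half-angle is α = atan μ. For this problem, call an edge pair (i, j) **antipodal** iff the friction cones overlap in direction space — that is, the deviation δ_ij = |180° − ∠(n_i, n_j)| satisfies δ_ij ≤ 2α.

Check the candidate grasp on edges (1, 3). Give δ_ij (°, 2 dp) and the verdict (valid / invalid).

α = atan 0.25 = 14.04°;  2α = 28.07°
edge 1: e_1 = (+2.11, -0.77);  n_1 = (-0.3428, -0.9394)
edge 3: e_3 = (-0.74, +1.17);  n_3 = (+0.8451, +0.5345)
∠(n_1, n_3) = 142.36°
δ = |180° − 142.36°| = 37.64°
37.64° > 2α = 28.07°  →  invalid

δ = 37.64°, invalid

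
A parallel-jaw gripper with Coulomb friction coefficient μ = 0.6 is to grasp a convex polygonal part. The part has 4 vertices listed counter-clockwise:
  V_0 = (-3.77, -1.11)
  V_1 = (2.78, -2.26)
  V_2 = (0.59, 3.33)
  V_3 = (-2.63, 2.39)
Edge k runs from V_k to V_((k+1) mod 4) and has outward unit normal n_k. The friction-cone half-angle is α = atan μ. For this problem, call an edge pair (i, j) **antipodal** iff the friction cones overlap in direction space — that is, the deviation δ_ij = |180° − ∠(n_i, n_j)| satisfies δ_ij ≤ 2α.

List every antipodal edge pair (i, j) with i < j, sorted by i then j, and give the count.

α = atan 0.6 = 30.96°;  2α = 61.93°
n_0 = (-0.1729, -0.9849)
n_1 = (+0.9311, +0.3648)
n_2 = (-0.2802, +0.9599)
n_3 = (-0.9508, +0.3097)
  (0,1): δ = 58.65°  ✓
  (0,2): δ = 26.23°  ✓
  (0,3): δ = 81.92°  ·
  (1,2): δ = 95.12°  ·
  (1,3): δ = 39.43°  ✓
  (2,3): δ = 124.32°  ·
antipodal pairs: 3

count = 3; pairs: (0,1), (0,2), (1,3)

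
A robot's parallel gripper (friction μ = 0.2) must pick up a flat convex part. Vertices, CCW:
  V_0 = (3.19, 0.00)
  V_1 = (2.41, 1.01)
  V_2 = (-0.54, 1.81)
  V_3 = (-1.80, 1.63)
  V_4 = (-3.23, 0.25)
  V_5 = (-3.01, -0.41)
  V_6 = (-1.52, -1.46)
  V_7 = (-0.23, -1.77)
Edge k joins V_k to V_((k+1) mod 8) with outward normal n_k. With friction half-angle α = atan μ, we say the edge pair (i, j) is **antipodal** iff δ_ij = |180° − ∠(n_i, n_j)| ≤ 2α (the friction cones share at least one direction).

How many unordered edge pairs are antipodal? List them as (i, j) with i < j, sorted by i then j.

count = 7; pairs: (0,4), (0,5), (1,5), (1,6), (2,6), (2,7), (3,7)

α = atan 0.2 = 11.31°;  2α = 22.62°
n_0 = (+0.7915, +0.6112)
n_1 = (+0.2617, +0.9651)
n_2 = (-0.1414, +0.9899)
n_3 = (-0.6944, +0.7196)
n_4 = (-0.9487, -0.3162)
n_5 = (-0.5760, -0.8174)
n_6 = (-0.2337, -0.9723)
n_7 = (+0.4596, -0.8881)
  (0,1): δ = 142.85°  ·
  (0,2): δ = 119.55°  ·
  (0,3): δ = 83.70°  ·
  (0,4): δ = 19.24°  ✓
  (0,5): δ = 17.15°  ✓
  (0,6): δ = 38.81°  ·
  (0,7): δ = 79.69°  ·
  (1,2): δ = 156.70°  ·
  (1,3): δ = 120.85°  ·
  (1,4): δ = 56.39°  ·
  (1,5): δ = 20.00°  ✓
  (1,6): δ = 1.66°  ✓
  (1,7): δ = 42.54°  ·
  (2,3): δ = 144.15°  ·
  (2,4): δ = 79.70°  ·
  (2,5): δ = 43.30°  ·
  (2,6): δ = 21.64°  ✓
  (2,7): δ = 19.23°  ✓
  (3,4): δ = 115.55°  ·
  (3,5): δ = 79.15°  ·
  (3,6): δ = 57.49°  ·
  (3,7): δ = 16.62°  ✓
  (4,5): δ = 143.61°  ·
  (4,6): δ = 121.95°  ·
  (4,7): δ = 81.07°  ·
  (5,6): δ = 158.34°  ·
  (5,7): δ = 117.46°  ·
  (6,7): δ = 139.12°  ·
antipodal pairs: 7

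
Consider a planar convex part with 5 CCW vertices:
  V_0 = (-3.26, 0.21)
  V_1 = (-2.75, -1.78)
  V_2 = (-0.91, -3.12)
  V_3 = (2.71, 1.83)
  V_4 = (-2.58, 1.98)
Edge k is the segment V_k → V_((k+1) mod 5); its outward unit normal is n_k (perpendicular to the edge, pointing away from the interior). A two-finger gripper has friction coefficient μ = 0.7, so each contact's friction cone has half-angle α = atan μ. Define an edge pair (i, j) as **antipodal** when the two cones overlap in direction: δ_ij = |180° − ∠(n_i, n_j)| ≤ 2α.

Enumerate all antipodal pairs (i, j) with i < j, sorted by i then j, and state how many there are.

α = atan 0.7 = 34.99°;  2α = 69.98°
n_0 = (-0.9687, -0.2483)
n_1 = (-0.5887, -0.8084)
n_2 = (+0.8072, -0.5903)
n_3 = (+0.0283, +0.9996)
n_4 = (-0.9335, +0.3586)
  (0,1): δ = 140.44°  ·
  (0,2): δ = 50.55°  ✓
  (0,3): δ = 74.00°  ·
  (0,4): δ = 144.61°  ·
  (1,2): δ = 90.11°  ·
  (1,3): δ = 34.44°  ✓
  (1,4): δ = 105.05°  ·
  (2,3): δ = 55.45°  ✓
  (2,4): δ = 15.16°  ✓
  (3,4): δ = 109.39°  ·
antipodal pairs: 4

count = 4; pairs: (0,2), (1,3), (2,3), (2,4)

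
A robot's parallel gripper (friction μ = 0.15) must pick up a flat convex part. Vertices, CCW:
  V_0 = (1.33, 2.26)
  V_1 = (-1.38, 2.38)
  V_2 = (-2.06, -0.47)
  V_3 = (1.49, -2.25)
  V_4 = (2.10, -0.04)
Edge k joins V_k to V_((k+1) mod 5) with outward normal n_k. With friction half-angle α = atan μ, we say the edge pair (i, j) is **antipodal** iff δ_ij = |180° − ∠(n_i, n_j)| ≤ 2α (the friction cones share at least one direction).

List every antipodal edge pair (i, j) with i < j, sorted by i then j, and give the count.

count = 1; pairs: (1,3)

α = atan 0.15 = 8.53°;  2α = 17.06°
n_0 = (+0.0442, +0.9990)
n_1 = (-0.9727, +0.2321)
n_2 = (-0.4482, -0.8939)
n_3 = (+0.9640, -0.2661)
n_4 = (+0.9483, +0.3175)
  (0,1): δ = 100.88°  ·
  (0,2): δ = 24.09°  ·
  (0,3): δ = 77.10°  ·
  (0,4): δ = 111.05°  ·
  (1,2): δ = 103.21°  ·
  (1,3): δ = 2.01°  ✓
  (1,4): δ = 31.93°  ·
  (2,3): δ = 78.80°  ·
  (2,4): δ = 44.86°  ·
  (3,4): δ = 146.06°  ·
antipodal pairs: 1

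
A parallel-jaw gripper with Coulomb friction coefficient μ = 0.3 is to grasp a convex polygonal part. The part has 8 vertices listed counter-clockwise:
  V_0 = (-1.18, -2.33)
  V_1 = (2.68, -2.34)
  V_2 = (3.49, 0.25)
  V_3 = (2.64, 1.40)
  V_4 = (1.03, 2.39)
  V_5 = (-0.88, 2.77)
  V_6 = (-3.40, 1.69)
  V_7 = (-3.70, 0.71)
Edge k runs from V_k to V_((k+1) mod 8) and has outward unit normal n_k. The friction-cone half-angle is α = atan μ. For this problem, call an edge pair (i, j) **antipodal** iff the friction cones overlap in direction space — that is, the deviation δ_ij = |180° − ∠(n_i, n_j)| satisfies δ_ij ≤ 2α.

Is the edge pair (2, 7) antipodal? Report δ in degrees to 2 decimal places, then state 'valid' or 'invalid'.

δ = 3.19°, valid

α = atan 0.3 = 16.70°;  2α = 33.40°
edge 2: e_2 = (-0.85, +1.15);  n_2 = (+0.8042, +0.5944)
edge 7: e_7 = (+2.52, -3.04);  n_7 = (-0.7699, -0.6382)
∠(n_2, n_7) = 176.81°
δ = |180° − 176.81°| = 3.19°
3.19° ≤ 2α = 33.40°  →  valid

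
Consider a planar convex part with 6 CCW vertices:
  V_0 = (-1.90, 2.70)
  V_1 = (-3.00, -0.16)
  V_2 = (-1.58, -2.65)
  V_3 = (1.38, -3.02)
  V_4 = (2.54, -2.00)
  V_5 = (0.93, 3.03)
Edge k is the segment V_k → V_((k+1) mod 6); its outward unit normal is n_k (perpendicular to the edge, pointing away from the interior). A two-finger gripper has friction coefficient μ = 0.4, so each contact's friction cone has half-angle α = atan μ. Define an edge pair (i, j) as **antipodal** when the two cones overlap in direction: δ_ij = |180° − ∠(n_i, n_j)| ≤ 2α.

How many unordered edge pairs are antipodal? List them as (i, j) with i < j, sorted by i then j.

count = 5; pairs: (0,3), (0,4), (1,4), (2,5), (3,5)

α = atan 0.4 = 21.80°;  2α = 43.60°
n_0 = (-0.9333, +0.3590)
n_1 = (-0.8687, -0.4954)
n_2 = (-0.1240, -0.9923)
n_3 = (+0.6603, -0.7510)
n_4 = (+0.9524, +0.3048)
n_5 = (-0.1158, +0.9933)
  (0,1): δ = 129.27°  ·
  (0,2): δ = 76.09°  ·
  (0,3): δ = 27.64°  ✓
  (0,4): δ = 38.79°  ✓
  (0,5): δ = 117.69°  ·
  (1,2): δ = 126.82°  ·
  (1,3): δ = 78.37°  ·
  (1,4): δ = 11.95°  ✓
  (1,5): δ = 66.96°  ·
  (2,3): δ = 131.55°  ·
  (2,4): δ = 65.13°  ·
  (2,5): δ = 13.78°  ✓
  (3,4): δ = 113.58°  ·
  (3,5): δ = 34.67°  ✓
  (4,5): δ = 101.10°  ·
antipodal pairs: 5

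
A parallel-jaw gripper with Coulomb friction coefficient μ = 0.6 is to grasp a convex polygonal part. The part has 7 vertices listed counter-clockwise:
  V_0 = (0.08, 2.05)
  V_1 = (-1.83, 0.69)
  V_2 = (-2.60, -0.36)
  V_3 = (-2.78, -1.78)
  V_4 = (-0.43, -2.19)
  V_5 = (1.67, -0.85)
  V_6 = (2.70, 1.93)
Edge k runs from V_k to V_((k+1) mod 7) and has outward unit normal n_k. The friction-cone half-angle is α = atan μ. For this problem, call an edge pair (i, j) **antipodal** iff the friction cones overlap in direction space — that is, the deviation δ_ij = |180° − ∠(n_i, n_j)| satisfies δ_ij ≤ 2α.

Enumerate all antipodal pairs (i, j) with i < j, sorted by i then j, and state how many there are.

count = 9; pairs: (0,3), (0,4), (0,5), (1,4), (1,5), (2,4), (2,5), (3,6), (4,6)

α = atan 0.6 = 30.96°;  2α = 61.93°
n_0 = (-0.5800, +0.8146)
n_1 = (-0.8064, +0.5914)
n_2 = (-0.9921, +0.1258)
n_3 = (-0.1719, -0.9851)
n_4 = (+0.5379, -0.8430)
n_5 = (+0.9377, -0.3474)
n_6 = (+0.0458, +0.9990)
  (0,1): δ = 161.71°  ·
  (0,2): δ = 132.68°  ·
  (0,3): δ = 45.35°  ✓
  (0,4): δ = 2.91°  ✓
  (0,5): δ = 34.22°  ✓
  (0,6): δ = 141.93°  ·
  (1,2): δ = 150.97°  ·
  (1,3): δ = 63.64°  ·
  (1,4): δ = 21.20°  ✓
  (1,5): δ = 15.92°  ✓
  (1,6): δ = 123.63°  ·
  (2,3): δ = 92.67°  ·
  (2,4): δ = 50.23°  ✓
  (2,5): δ = 13.11°  ✓
  (2,6): δ = 94.60°  ·
  (3,4): δ = 137.56°  ·
  (3,5): δ = 100.43°  ·
  (3,6): δ = 7.27°  ✓
  (4,5): δ = 142.87°  ·
  (4,6): δ = 35.16°  ✓
  (5,6): δ = 72.29°  ·
antipodal pairs: 9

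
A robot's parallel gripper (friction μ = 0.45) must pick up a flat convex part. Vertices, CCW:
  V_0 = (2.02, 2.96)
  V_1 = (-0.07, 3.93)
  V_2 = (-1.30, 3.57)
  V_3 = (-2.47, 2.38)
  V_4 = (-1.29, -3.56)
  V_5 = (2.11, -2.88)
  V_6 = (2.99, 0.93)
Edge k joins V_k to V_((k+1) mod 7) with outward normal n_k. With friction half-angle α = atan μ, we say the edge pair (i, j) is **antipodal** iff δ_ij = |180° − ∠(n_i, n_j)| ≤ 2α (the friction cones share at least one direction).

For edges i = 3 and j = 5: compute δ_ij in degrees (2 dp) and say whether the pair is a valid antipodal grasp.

α = atan 0.45 = 24.23°;  2α = 48.46°
edge 3: e_3 = (+1.18, -5.94);  n_3 = (-0.9808, -0.1948)
edge 5: e_5 = (+0.88, +3.81);  n_5 = (+0.9743, -0.2250)
∠(n_3, n_5) = 155.76°
δ = |180° − 155.76°| = 24.24°
24.24° ≤ 2α = 48.46°  →  valid

δ = 24.24°, valid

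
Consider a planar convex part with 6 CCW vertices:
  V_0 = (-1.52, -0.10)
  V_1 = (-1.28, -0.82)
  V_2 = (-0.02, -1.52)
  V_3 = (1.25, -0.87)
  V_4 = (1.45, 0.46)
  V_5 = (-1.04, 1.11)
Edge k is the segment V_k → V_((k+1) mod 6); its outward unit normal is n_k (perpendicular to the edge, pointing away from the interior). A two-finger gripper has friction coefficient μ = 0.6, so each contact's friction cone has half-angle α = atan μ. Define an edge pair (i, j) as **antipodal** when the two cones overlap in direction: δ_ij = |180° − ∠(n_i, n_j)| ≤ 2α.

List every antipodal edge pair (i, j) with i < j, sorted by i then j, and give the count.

α = atan 0.6 = 30.96°;  2α = 61.93°
n_0 = (-0.9487, -0.3162)
n_1 = (-0.4856, -0.8742)
n_2 = (+0.4556, -0.8902)
n_3 = (+0.9889, -0.1487)
n_4 = (+0.2526, +0.9676)
n_5 = (-0.9295, +0.3687)
  (0,1): δ = 137.49°  ·
  (0,2): δ = 81.33°  ·
  (0,3): δ = 26.99°  ✓
  (0,4): δ = 56.93°  ✓
  (0,5): δ = 139.93°  ·
  (1,2): δ = 123.84°  ·
  (1,3): δ = 69.50°  ·
  (1,4): δ = 14.42°  ✓
  (1,5): δ = 97.42°  ·
  (2,3): δ = 125.66°  ·
  (2,4): δ = 41.73°  ✓
  (2,5): δ = 41.26°  ✓
  (3,4): δ = 96.08°  ·
  (3,5): δ = 13.09°  ✓
  (4,5): δ = 97.01°  ·
antipodal pairs: 6

count = 6; pairs: (0,3), (0,4), (1,4), (2,4), (2,5), (3,5)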